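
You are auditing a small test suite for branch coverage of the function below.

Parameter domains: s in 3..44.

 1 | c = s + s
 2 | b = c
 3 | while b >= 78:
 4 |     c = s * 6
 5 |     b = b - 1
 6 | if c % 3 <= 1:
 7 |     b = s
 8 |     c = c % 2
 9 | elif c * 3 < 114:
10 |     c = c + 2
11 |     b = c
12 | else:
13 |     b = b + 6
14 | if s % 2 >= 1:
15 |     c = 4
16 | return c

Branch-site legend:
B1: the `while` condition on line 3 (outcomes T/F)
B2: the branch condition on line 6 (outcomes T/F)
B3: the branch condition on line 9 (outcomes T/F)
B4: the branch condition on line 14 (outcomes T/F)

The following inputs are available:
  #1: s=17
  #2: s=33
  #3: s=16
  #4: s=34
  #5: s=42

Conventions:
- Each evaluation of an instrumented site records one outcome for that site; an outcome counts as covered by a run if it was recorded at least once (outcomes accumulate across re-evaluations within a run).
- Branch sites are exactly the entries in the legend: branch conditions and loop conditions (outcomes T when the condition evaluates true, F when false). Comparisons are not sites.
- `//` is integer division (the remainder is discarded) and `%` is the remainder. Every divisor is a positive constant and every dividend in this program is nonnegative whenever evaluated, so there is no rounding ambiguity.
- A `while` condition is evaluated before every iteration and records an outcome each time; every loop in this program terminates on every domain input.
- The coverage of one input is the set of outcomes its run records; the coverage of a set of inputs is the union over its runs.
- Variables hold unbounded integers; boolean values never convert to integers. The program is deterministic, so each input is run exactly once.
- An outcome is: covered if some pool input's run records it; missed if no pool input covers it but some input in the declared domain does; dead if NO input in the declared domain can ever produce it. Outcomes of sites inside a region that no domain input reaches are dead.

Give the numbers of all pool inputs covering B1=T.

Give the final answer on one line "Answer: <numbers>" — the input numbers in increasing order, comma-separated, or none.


input #1 (s=17): misses B1=T
input #2 (s=33): misses B1=T
input #3 (s=16): misses B1=T
input #4 (s=34): misses B1=T
input #5 (s=42): covers B1=T
Answer: 5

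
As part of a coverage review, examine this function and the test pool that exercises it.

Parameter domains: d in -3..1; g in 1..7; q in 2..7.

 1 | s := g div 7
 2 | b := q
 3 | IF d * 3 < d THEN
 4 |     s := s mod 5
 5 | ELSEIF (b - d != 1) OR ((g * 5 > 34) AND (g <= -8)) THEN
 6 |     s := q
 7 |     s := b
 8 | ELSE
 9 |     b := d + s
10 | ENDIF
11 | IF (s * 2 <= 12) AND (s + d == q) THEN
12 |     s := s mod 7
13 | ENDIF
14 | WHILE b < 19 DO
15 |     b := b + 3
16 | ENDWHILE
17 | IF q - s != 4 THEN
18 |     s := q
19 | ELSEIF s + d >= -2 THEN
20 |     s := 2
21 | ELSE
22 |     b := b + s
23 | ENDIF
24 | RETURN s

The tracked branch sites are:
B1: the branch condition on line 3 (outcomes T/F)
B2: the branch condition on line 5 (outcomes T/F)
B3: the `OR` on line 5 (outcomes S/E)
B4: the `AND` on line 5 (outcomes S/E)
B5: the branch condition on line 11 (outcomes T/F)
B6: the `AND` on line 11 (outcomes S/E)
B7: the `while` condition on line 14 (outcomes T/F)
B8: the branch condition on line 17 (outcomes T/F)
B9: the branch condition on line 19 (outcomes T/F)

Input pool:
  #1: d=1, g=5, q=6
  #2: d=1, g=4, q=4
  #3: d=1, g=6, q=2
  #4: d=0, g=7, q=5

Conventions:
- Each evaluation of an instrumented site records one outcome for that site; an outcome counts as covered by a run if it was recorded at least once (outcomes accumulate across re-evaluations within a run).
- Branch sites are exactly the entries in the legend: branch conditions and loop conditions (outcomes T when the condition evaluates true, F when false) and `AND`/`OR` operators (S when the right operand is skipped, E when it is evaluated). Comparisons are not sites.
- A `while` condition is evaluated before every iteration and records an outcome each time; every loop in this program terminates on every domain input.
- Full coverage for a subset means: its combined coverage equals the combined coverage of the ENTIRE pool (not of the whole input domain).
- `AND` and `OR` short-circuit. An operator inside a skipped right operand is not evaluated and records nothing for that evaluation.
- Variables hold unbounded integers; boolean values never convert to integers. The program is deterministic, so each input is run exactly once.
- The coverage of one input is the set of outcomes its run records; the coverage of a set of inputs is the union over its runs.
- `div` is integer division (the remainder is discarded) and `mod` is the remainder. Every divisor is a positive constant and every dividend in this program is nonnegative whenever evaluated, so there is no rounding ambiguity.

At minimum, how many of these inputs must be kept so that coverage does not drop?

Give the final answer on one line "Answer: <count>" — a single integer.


input #1 (d=1, g=5, q=6): events B1->F, B3->S, B2->T, B6->E, B5->F, B7->T, B7->T, B7->T, B7->T, B7->T, B7->F, B8->T; covers B1=F, B2=T, B3=S, B5=F, B6=E, B7=T, B7=F, B8=T
input #2 (d=1, g=4, q=4): events B1->F, B3->S, B2->T, B6->E, B5->F, B7->T, B7->T, B7->T, B7->T, B7->T, B7->F, B8->T; covers B1=F, B2=T, B3=S, B5=F, B6=E, B7=T, B7=F, B8=T
input #3 (d=1, g=6, q=2): events B1->F, B3->E, B4->S, B2->F, B6->E, B5->F, B7->T, B7->T, B7->T, B7->T, B7->T, B7->T, B7->F, B8->T; covers B1=F, B2=F, B3=E, B4=S, B5=F, B6=E, B7=T, B7=F, B8=T
input #4 (d=0, g=7, q=5): events B1->F, B3->S, B2->T, B6->E, B5->T, B7->T, B7->T, B7->T, B7->T, B7->T, B7->F, B8->T; covers B1=F, B2=T, B3=S, B5=T, B6=E, B7=T, B7=F, B8=T
union over all inputs: B1=F, B2=T, B2=F, B3=S, B3=E, B4=S, B5=T, B5=F, B6=E, B7=T, B7=F, B8=T (12 outcomes)
no size-1 subset reaches all 12 outcomes (best union: 9/12)
size 2: inputs {3, 4} cover all 12 outcomes, and no lexicographically smaller subset of this size does
Answer: 2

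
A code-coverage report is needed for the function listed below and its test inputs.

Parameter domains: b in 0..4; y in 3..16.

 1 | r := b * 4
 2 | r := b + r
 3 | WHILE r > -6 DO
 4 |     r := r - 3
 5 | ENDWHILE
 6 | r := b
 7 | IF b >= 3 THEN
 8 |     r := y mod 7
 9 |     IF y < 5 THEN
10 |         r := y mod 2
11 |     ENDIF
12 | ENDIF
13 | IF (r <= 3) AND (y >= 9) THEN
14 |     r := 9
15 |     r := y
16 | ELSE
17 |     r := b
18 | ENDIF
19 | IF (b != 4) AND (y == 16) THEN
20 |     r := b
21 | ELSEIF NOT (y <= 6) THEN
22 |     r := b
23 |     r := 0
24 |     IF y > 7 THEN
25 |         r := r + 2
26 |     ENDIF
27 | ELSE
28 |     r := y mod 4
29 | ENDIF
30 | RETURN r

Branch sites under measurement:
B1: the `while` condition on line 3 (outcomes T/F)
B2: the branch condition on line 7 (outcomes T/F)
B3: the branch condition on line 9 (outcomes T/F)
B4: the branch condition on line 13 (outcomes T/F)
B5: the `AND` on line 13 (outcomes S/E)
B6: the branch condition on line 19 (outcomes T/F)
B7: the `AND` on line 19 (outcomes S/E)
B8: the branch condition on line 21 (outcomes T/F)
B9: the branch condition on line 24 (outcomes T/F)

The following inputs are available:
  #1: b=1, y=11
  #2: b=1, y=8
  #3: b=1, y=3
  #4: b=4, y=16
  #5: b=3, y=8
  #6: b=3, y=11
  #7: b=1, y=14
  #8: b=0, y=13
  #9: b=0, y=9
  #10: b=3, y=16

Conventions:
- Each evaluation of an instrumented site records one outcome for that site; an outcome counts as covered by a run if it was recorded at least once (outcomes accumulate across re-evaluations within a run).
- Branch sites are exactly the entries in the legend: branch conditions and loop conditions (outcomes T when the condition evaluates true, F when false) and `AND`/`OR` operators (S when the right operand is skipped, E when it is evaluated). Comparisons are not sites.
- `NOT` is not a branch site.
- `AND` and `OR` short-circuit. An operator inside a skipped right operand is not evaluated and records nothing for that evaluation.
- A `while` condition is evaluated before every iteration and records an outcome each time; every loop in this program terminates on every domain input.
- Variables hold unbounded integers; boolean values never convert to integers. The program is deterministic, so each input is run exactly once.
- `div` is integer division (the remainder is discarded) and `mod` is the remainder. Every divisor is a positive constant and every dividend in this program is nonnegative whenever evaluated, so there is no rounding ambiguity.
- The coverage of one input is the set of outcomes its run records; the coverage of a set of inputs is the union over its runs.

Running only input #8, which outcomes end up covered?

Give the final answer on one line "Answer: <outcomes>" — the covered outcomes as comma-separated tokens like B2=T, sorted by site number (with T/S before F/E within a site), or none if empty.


Event log for input #8 (b=0, y=13):
  B1->T, B1->T, B1->F, B2->F, B5->E, B4->T, B7->E, B6->F, B8->T, B9->T
distinct outcomes covered: B1=T, B1=F, B2=F, B4=T, B5=E, B6=F, B7=E, B8=T, B9=T
Answer: B1=T, B1=F, B2=F, B4=T, B5=E, B6=F, B7=E, B8=T, B9=T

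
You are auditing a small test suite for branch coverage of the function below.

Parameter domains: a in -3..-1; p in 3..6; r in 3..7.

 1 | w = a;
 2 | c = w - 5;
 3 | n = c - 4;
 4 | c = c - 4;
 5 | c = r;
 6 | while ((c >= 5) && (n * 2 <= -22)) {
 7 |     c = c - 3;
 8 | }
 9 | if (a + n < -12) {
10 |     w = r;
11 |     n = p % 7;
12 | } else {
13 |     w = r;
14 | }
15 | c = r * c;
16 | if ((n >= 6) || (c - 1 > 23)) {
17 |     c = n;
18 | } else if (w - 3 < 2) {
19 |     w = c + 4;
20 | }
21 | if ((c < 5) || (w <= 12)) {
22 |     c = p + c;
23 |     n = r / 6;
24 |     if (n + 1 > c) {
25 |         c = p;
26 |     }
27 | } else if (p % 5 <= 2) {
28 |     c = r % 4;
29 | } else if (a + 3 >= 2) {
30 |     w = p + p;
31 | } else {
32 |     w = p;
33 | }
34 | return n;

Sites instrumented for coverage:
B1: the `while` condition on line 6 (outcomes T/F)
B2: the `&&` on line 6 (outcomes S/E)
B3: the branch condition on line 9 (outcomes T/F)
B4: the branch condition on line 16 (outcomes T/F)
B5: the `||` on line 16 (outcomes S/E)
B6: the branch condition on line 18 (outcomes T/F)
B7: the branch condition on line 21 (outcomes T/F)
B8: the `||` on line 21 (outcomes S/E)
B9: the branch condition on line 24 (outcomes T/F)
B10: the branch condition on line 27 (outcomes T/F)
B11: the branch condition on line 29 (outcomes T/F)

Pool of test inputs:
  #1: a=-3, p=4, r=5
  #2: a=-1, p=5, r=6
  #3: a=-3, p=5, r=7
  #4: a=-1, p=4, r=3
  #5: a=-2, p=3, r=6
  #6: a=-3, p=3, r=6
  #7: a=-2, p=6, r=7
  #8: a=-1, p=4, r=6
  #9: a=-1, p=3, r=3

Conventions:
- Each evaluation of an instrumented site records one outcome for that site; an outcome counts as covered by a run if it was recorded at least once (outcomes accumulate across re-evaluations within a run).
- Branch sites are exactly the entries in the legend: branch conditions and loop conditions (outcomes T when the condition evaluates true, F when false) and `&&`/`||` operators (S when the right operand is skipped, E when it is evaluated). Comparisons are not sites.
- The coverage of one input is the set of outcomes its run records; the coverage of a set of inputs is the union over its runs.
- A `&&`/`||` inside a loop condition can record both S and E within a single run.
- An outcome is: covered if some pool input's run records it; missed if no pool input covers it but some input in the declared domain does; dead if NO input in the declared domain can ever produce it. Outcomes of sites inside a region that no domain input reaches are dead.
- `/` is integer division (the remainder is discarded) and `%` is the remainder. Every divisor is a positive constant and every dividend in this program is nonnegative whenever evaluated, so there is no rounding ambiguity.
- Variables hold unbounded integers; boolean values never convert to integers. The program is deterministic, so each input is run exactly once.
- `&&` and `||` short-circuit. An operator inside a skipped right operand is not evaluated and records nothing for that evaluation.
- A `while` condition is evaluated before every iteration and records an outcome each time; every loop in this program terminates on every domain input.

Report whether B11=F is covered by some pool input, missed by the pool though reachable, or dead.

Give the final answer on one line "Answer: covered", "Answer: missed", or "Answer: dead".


no pool input records B11=F
but domain input (a=-3, p=3, r=3) does record it -> reachable, so missed
Answer: missed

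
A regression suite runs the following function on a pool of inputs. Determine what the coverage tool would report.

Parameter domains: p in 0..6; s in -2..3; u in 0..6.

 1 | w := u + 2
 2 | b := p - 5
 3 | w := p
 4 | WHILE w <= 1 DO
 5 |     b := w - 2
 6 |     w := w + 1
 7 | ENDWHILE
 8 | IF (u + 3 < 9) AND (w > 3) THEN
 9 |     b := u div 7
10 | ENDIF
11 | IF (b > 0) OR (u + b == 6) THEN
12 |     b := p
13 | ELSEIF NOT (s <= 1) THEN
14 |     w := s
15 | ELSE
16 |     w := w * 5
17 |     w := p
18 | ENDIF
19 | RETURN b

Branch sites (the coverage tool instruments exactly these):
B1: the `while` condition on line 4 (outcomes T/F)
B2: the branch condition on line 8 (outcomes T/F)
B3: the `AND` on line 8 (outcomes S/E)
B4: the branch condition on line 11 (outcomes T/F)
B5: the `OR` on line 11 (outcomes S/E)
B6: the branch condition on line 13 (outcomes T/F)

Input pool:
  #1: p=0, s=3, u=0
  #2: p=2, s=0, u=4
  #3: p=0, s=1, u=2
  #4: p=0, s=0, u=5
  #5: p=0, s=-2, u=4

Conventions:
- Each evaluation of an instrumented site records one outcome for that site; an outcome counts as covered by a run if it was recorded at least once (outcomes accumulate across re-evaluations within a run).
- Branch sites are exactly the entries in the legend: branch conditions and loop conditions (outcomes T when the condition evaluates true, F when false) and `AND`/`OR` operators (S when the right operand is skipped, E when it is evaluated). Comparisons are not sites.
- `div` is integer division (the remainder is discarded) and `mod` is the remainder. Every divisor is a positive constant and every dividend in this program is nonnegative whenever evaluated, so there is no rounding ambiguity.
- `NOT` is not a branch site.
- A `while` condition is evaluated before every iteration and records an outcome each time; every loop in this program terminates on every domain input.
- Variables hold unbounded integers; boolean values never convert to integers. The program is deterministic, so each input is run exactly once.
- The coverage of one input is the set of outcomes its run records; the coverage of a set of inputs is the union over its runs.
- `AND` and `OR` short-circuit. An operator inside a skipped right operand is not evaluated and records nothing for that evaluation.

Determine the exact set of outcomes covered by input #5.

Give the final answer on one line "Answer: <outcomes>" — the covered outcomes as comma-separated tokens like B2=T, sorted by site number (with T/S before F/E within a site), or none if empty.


Simulating input #5 (p=0, s=-2, u=4) step by step:
  B1->T, B1->T, B1->F, B3->E, B2->F, B5->E, B4->F, B6->F
deduplicating events, the covered set is: B1=T, B1=F, B2=F, B3=E, B4=F, B5=E, B6=F
Answer: B1=T, B1=F, B2=F, B3=E, B4=F, B5=E, B6=F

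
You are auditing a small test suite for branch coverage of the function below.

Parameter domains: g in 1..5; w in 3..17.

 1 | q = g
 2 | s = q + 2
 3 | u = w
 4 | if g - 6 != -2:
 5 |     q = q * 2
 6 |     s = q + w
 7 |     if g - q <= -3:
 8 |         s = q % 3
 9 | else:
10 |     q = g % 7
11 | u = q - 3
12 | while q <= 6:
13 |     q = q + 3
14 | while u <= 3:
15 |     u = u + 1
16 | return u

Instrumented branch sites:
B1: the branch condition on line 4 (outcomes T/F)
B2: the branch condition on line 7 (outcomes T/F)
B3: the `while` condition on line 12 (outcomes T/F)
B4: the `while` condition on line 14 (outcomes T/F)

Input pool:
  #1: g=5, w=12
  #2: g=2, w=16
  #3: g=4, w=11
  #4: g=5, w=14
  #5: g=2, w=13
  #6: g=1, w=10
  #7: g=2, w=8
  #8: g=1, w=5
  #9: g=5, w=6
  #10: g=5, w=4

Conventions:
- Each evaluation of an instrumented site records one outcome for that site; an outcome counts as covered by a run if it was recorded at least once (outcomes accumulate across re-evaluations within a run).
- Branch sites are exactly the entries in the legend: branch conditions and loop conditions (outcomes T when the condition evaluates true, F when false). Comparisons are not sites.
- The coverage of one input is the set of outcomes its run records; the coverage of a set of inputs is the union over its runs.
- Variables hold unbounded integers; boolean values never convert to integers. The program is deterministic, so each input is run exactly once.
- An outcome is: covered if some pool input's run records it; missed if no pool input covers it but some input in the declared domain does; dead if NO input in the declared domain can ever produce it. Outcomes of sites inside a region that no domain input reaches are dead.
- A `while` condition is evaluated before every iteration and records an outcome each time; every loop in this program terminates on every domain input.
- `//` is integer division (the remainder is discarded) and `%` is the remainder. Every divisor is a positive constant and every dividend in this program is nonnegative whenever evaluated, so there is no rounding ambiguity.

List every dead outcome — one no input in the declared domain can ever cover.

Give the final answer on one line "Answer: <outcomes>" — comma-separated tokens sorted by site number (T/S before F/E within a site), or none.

exhaustive pass over the 75-input domain:
  reachable outcomes have witnesses, e.g. B1=T (e.g. g=1, w=3), B1=F (e.g. g=4, w=3), B2=T (e.g. g=3, w=3), B2=F (e.g. g=1, w=3)

Answer: none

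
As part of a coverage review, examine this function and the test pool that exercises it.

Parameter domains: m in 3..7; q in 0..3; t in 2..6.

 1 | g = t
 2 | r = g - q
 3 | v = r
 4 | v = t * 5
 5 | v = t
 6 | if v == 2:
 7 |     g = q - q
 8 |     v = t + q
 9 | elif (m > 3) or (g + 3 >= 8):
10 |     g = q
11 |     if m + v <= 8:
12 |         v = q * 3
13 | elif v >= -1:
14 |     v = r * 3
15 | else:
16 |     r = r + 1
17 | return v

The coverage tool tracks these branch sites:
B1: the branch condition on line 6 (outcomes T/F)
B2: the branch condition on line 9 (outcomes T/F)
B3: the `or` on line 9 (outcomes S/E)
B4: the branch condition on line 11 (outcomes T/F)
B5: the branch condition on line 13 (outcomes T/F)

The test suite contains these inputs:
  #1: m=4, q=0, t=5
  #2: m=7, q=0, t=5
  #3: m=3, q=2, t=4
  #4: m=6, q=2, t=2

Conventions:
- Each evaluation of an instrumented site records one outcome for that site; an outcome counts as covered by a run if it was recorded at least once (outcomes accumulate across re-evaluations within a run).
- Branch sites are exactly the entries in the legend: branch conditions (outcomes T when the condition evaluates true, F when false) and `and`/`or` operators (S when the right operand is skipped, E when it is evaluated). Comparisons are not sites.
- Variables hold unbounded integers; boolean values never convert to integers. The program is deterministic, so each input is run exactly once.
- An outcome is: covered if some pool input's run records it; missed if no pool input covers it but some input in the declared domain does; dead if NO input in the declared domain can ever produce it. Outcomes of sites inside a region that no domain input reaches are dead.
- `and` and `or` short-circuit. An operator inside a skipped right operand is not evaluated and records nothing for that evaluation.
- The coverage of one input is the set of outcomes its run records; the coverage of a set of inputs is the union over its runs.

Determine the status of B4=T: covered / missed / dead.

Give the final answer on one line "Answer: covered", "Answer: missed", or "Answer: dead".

no pool input records B4=T
but domain input (m=3, q=0, t=5) does record it -> reachable, so missed

Answer: missed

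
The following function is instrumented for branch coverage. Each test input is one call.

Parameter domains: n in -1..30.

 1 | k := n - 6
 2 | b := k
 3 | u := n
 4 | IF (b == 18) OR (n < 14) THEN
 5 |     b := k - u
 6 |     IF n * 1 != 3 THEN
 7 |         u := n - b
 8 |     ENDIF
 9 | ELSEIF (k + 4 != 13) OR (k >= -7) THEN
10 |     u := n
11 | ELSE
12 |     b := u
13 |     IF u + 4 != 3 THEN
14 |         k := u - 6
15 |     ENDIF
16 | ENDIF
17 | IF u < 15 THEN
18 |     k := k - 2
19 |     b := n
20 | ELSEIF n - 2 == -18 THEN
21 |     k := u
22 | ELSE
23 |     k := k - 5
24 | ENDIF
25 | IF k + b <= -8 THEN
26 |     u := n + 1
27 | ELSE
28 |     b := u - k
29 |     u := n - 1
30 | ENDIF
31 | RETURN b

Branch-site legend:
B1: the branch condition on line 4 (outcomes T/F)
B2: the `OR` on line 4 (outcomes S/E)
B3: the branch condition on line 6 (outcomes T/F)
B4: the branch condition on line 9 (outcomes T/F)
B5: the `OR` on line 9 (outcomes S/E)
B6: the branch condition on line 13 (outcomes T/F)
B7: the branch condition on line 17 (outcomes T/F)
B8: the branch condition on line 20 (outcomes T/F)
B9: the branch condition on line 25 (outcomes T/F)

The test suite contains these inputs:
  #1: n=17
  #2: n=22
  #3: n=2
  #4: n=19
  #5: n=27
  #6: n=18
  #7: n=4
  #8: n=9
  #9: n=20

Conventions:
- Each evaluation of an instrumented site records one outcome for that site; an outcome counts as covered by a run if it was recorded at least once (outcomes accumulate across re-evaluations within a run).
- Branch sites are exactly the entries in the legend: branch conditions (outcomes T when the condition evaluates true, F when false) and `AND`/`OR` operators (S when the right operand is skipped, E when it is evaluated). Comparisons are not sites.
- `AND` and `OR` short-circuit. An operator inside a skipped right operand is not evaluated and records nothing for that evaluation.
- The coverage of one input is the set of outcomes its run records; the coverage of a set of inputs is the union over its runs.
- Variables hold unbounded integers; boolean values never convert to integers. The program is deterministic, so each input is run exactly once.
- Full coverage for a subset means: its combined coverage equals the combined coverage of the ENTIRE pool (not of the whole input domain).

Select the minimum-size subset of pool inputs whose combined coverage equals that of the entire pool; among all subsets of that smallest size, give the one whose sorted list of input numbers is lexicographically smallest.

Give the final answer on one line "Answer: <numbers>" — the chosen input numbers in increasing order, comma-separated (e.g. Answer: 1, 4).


#1 (n=17) -> B2->E, B1->F, B5->S, B4->T, B7->F, B8->F, B9->F; covered: B1=F, B2=E, B4=T, B5=S, B7=F, B8=F, B9=F
#2 (n=22) -> B2->E, B1->F, B5->S, B4->T, B7->F, B8->F, B9->F; covered: B1=F, B2=E, B4=T, B5=S, B7=F, B8=F, B9=F
#3 (n=2) -> B2->E, B1->T, B3->T, B7->T, B9->F; covered: B1=T, B2=E, B3=T, B7=T, B9=F
#4 (n=19) -> B2->E, B1->F, B5->S, B4->T, B7->F, B8->F, B9->F; covered: B1=F, B2=E, B4=T, B5=S, B7=F, B8=F, B9=F
#5 (n=27) -> B2->E, B1->F, B5->S, B4->T, B7->F, B8->F, B9->F; covered: B1=F, B2=E, B4=T, B5=S, B7=F, B8=F, B9=F
#6 (n=18) -> B2->E, B1->F, B5->S, B4->T, B7->F, B8->F, B9->F; covered: B1=F, B2=E, B4=T, B5=S, B7=F, B8=F, B9=F
#7 (n=4) -> B2->E, B1->T, B3->T, B7->T, B9->F; covered: B1=T, B2=E, B3=T, B7=T, B9=F
#8 (n=9) -> B2->E, B1->T, B3->T, B7->F, B8->F, B9->T; covered: B1=T, B2=E, B3=T, B7=F, B8=F, B9=T
#9 (n=20) -> B2->E, B1->F, B5->S, B4->T, B7->F, B8->F, B9->F; covered: B1=F, B2=E, B4=T, B5=S, B7=F, B8=F, B9=F
together the pool reaches 11 outcomes: B1=T, B1=F, B2=E, B3=T, B4=T, B5=S, B7=T, B7=F, B8=F, B9=T, B9=F
checked all size-1 subsets: none covers 11 outcomes (max 7/11)
checked all size-2 subsets: none covers 11 outcomes (max 10/11)
size 3: inputs {1, 3, 8} cover all 11 outcomes, and no lexicographically smaller subset of this size does
Answer: 1, 3, 8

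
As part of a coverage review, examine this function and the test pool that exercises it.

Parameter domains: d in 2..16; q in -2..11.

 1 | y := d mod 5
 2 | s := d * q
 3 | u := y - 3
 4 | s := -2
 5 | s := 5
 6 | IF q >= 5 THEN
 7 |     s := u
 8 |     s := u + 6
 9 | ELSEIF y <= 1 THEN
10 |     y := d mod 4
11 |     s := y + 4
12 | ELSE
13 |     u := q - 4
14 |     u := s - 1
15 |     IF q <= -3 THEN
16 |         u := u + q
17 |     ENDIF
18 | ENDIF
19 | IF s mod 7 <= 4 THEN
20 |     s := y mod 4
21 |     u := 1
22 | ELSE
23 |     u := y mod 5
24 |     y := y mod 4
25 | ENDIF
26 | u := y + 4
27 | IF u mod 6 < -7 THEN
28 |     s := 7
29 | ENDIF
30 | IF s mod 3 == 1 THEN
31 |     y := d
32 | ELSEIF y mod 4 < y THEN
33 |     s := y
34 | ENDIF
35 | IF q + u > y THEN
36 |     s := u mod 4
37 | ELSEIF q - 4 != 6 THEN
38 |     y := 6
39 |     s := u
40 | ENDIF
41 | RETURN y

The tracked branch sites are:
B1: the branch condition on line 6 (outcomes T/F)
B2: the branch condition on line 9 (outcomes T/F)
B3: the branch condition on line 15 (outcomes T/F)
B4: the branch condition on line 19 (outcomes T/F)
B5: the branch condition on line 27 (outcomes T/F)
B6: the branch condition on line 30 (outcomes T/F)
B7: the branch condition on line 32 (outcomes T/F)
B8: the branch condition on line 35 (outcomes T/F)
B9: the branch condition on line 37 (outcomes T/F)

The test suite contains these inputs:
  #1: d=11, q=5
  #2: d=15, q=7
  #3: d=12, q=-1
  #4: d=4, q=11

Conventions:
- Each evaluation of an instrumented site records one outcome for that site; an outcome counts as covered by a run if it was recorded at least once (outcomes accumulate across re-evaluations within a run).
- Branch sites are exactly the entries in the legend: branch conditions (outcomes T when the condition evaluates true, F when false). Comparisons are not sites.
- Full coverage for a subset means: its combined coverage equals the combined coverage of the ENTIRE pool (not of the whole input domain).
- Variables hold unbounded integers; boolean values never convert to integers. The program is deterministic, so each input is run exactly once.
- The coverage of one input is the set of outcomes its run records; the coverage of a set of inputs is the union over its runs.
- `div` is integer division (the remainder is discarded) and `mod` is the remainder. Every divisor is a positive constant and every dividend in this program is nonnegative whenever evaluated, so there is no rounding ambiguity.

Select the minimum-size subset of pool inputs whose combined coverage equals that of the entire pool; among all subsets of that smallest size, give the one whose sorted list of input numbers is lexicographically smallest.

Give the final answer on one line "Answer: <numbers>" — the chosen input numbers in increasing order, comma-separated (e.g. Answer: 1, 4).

run #1 (d=11, q=5) runs B1->T, B4->T, B5->F, B6->T, B8->F, B9->T; records B1=T, B4=T, B5=F, B6=T, B8=F, B9=T
run #2 (d=15, q=7) runs B1->T, B4->T, B5->F, B6->F, B7->F, B8->T; records B1=T, B4=T, B5=F, B6=F, B7=F, B8=T
run #3 (d=12, q=-1) runs B1->F, B2->F, B3->F, B4->F, B5->F, B6->F, B7->F, B8->T; records B1=F, B2=F, B3=F, B4=F, B5=F, B6=F, B7=F, B8=T
run #4 (d=4, q=11) runs B1->T, B4->T, B5->F, B6->F, B7->T, B8->T; records B1=T, B4=T, B5=F, B6=F, B7=T, B8=T
the full pool covers 14 outcomes: B1=T, B1=F, B2=F, B3=F, B4=T, B4=F, B5=F, B6=T, B6=F, B7=T, B7=F, B8=T, B8=F, B9=T
every size-1 subset falls short of the 14 outcomes (best: 8/14)
every size-2 subset falls short of the 14 outcomes (best: 13/14)
size 3: inputs {1, 3, 4} cover all 14 outcomes, and no lexicographically smaller subset of this size does

Answer: 1, 3, 4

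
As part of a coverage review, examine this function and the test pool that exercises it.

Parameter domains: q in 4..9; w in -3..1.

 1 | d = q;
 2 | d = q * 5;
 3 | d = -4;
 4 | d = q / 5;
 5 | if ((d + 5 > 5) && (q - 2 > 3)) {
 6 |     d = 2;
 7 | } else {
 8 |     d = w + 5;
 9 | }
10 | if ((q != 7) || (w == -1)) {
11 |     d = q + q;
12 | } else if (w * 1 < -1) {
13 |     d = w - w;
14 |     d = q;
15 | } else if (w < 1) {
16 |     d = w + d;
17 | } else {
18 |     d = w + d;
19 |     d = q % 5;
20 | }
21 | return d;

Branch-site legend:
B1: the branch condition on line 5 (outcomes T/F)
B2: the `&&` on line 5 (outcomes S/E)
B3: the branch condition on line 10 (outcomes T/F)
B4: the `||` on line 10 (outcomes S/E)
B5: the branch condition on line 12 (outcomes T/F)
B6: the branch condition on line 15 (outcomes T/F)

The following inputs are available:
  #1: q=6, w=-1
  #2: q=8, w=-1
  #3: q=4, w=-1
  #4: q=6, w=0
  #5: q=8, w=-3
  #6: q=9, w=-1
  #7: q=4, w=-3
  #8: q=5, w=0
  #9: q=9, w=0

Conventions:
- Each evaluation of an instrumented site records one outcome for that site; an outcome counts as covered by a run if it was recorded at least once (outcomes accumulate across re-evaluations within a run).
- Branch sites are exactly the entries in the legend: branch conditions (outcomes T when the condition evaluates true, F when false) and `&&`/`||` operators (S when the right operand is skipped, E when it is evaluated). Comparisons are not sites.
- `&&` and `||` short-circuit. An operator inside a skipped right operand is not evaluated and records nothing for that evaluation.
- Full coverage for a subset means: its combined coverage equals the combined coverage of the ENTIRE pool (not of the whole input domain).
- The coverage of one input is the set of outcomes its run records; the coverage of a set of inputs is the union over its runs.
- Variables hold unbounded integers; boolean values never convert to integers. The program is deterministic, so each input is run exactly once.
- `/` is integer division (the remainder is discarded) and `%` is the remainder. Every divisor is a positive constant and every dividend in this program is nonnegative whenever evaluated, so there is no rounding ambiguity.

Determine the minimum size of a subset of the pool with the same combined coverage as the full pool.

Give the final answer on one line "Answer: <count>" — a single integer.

#1 (q=6, w=-1) -> B2->E, B1->T, B4->S, B3->T; covered: B1=T, B2=E, B3=T, B4=S
#2 (q=8, w=-1) -> B2->E, B1->T, B4->S, B3->T; covered: B1=T, B2=E, B3=T, B4=S
#3 (q=4, w=-1) -> B2->S, B1->F, B4->S, B3->T; covered: B1=F, B2=S, B3=T, B4=S
#4 (q=6, w=0) -> B2->E, B1->T, B4->S, B3->T; covered: B1=T, B2=E, B3=T, B4=S
#5 (q=8, w=-3) -> B2->E, B1->T, B4->S, B3->T; covered: B1=T, B2=E, B3=T, B4=S
#6 (q=9, w=-1) -> B2->E, B1->T, B4->S, B3->T; covered: B1=T, B2=E, B3=T, B4=S
#7 (q=4, w=-3) -> B2->S, B1->F, B4->S, B3->T; covered: B1=F, B2=S, B3=T, B4=S
#8 (q=5, w=0) -> B2->E, B1->F, B4->S, B3->T; covered: B1=F, B2=E, B3=T, B4=S
#9 (q=9, w=0) -> B2->E, B1->T, B4->S, B3->T; covered: B1=T, B2=E, B3=T, B4=S
pool-wide coverage (6 outcomes): B1=T, B1=F, B2=S, B2=E, B3=T, B4=S
checked all size-1 subsets: none covers 6 outcomes (max 4/6)
inputs {1, 3} (size 2) cover everything; no size-2 subset with a lexicographically smaller index list covers all 6

Answer: 2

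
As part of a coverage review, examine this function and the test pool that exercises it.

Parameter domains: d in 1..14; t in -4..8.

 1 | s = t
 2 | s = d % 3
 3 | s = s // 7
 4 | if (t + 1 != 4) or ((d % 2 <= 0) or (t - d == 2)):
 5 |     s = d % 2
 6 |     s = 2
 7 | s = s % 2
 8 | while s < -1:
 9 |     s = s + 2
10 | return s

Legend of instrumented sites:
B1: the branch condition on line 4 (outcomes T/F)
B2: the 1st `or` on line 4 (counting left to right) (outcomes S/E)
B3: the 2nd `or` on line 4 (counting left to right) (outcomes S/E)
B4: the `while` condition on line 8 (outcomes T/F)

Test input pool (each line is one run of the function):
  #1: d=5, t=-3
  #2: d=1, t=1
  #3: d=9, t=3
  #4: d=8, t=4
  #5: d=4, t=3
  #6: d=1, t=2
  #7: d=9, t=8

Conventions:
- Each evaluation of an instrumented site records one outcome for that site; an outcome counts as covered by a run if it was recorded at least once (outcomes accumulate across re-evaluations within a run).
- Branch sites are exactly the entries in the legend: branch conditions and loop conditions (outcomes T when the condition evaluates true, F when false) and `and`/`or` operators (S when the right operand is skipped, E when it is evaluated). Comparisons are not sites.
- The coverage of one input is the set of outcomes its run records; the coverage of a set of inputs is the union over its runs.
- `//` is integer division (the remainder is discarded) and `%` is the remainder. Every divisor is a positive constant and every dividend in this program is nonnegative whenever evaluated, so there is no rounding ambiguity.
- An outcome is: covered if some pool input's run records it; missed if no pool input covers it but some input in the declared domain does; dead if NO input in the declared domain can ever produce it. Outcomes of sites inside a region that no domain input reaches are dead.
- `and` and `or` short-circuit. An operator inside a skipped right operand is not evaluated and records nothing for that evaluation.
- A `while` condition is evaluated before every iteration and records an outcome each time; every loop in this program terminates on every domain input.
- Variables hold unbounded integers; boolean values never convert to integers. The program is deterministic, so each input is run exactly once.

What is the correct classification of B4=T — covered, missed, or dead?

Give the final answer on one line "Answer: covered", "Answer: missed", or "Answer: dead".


no pool input records B4=T
checking all 182 inputs in the declared domain: B4=T is never recorded -> dead
Answer: dead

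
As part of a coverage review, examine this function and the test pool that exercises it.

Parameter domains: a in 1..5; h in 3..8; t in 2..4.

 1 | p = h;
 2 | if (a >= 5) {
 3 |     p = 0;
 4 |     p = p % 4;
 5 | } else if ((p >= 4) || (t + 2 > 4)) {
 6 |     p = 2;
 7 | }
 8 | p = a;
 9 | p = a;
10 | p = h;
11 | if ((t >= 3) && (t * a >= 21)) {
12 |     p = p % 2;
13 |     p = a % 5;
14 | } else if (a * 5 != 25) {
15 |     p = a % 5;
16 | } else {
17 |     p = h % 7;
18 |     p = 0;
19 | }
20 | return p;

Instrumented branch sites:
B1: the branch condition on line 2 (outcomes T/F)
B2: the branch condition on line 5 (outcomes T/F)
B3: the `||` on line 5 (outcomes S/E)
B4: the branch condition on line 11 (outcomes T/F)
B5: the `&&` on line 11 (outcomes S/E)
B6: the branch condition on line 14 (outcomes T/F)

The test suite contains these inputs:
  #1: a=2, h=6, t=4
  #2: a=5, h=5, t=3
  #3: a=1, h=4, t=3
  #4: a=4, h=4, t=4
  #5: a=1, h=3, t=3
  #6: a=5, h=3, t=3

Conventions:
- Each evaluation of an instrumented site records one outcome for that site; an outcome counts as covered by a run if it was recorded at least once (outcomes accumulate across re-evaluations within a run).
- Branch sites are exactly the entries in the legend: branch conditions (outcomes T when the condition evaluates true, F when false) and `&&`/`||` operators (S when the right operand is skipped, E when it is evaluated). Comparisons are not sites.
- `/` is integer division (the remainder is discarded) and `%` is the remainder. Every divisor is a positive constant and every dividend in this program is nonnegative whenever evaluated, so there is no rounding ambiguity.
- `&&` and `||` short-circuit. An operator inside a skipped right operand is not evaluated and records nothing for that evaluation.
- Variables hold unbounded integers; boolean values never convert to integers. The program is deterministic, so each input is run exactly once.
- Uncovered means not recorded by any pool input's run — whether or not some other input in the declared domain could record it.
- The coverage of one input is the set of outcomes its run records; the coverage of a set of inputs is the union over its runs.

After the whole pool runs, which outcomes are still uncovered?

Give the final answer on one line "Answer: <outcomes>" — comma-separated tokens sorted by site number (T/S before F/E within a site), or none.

input #1 (a=2, h=6, t=4): events B1->F, B3->S, B2->T, B5->E, B4->F, B6->T; covers B1=F, B2=T, B3=S, B4=F, B5=E, B6=T
input #2 (a=5, h=5, t=3): events B1->T, B5->E, B4->F, B6->F; covers B1=T, B4=F, B5=E, B6=F
input #3 (a=1, h=4, t=3): events B1->F, B3->S, B2->T, B5->E, B4->F, B6->T; covers B1=F, B2=T, B3=S, B4=F, B5=E, B6=T
input #4 (a=4, h=4, t=4): events B1->F, B3->S, B2->T, B5->E, B4->F, B6->T; covers B1=F, B2=T, B3=S, B4=F, B5=E, B6=T
input #5 (a=1, h=3, t=3): events B1->F, B3->E, B2->T, B5->E, B4->F, B6->T; covers B1=F, B2=T, B3=E, B4=F, B5=E, B6=T
input #6 (a=5, h=3, t=3): events B1->T, B5->E, B4->F, B6->F; covers B1=T, B4=F, B5=E, B6=F
union over the pool: B1=T, B1=F, B2=T, B3=S, B3=E, B4=F, B5=E, B6=T, B6=F
uncovered (3 of 12): B2=F, B4=T, B5=S

Answer: B2=F, B4=T, B5=S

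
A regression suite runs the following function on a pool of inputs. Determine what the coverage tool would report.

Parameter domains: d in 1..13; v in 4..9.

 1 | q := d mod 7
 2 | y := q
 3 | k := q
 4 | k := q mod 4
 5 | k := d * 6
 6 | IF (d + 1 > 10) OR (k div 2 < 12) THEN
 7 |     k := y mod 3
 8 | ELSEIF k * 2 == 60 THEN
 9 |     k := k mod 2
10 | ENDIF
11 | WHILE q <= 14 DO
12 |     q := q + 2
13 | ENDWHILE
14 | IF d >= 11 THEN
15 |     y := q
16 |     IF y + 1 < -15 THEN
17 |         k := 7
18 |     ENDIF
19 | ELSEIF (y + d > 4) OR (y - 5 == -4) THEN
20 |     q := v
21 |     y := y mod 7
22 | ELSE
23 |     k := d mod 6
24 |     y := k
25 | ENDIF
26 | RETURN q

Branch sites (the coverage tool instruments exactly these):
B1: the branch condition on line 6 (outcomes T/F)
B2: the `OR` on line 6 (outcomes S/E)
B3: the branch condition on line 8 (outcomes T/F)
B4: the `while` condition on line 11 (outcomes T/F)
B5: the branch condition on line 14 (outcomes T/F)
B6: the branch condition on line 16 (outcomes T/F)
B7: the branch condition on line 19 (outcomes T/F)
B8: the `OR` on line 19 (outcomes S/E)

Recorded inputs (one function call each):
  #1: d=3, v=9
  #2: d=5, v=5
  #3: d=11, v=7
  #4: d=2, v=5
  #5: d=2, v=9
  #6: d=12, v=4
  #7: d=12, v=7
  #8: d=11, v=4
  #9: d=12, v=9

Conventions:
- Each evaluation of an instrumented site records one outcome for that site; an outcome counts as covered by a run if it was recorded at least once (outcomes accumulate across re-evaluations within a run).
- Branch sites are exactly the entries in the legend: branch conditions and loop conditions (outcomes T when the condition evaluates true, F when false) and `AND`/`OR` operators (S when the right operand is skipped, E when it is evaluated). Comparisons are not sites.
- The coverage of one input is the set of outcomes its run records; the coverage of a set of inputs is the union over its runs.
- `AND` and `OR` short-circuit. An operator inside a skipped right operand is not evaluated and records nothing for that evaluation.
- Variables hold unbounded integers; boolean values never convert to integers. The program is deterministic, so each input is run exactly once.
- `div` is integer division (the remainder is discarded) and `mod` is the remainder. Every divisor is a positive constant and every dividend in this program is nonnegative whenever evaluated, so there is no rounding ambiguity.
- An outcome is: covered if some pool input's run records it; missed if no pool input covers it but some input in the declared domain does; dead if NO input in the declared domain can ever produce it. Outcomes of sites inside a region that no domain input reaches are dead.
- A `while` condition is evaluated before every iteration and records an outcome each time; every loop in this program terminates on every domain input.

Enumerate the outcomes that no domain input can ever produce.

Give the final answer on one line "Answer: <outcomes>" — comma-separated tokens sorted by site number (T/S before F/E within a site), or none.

running all 78 domain inputs and tallying outcomes:
  B6=T: no domain input ever produces it -> dead
  reachable outcomes have witnesses, e.g. B1=T (e.g. d=1, v=4), B1=F (e.g. d=4, v=4), B2=S (e.g. d=10, v=4), B2=E (e.g. d=1, v=4)

Answer: B6=T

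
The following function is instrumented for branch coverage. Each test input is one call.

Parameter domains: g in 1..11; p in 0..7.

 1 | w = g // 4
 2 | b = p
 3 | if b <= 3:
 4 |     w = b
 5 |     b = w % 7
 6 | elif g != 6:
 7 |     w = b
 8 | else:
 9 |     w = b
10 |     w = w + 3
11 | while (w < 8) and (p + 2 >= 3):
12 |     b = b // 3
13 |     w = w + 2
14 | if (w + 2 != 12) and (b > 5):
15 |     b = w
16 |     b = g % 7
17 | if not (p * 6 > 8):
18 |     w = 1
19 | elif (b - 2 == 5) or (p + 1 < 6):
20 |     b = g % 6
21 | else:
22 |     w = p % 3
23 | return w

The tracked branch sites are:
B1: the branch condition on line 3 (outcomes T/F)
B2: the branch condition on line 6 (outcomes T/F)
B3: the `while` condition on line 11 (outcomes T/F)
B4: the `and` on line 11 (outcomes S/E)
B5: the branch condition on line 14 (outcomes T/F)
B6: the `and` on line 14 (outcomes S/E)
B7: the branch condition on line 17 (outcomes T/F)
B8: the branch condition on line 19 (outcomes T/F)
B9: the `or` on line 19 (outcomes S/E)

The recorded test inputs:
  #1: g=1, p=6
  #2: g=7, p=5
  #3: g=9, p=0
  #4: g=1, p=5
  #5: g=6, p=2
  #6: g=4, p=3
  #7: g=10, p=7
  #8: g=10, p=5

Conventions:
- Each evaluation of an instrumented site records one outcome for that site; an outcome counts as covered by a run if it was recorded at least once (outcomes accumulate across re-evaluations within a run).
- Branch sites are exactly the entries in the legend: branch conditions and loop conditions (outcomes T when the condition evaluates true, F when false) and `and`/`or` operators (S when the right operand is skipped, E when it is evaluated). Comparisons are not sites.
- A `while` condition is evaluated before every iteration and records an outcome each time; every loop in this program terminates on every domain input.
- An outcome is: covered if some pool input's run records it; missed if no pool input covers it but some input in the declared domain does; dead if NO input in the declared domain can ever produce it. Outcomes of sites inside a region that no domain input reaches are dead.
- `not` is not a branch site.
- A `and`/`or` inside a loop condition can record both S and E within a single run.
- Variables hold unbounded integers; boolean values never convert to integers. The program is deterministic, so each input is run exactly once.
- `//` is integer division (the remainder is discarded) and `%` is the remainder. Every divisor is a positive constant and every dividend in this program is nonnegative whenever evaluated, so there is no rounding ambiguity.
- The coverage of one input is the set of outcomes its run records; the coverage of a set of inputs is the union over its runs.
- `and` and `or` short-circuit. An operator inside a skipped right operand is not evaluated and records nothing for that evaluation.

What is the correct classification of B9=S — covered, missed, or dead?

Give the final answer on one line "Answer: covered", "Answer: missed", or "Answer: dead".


no pool input records B9=S
but domain input (g=6, p=7) does record it -> reachable, so missed
Answer: missed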